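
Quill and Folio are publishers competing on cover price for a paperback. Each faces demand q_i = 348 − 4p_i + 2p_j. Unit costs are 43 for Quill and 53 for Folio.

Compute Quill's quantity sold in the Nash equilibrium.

Quill's profit: π = (p_{Quill} − 43)(348 − 4p_{Quill} + 2p_{Folio}).
∂π/∂p_{Quill} = 520 − 8p_{Quill} + 2p_{Folio} = 0 ⇒ p_{Quill} = 65 + 0.25p_{Folio}.
Similarly p_{Folio} = 70 + 0.25p_{Quill}.
Substituting the second reaction function into the first: p_{Quill} = 65 + 0.25(70 + 0.25p_{Quill}), which gives 0.9375p_{Quill} = 82.5 ⇒ p_{Quill} = 88.
Then p_{Folio} = 70 + 0.25·88 = 92.
q_{Quill} = 348 − 4·88 + 2·92 = 180.

180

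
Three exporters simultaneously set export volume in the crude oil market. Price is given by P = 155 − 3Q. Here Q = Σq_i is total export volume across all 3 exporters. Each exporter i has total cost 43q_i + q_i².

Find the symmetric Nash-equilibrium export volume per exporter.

8

A representative exporter's profit is π_i = q_i(155 − 3Q) − 43q_i − q_i², with Q = q_i + Σ_{j≠i} q_j.
First-order condition: 112 − 8q_i − 3Σ_{j≠i} q_j = 0.
Imposing symmetry (q_j = q for all j) turns Σ_{j≠i} q_j into 2q, so 112 = 14q and q = 8.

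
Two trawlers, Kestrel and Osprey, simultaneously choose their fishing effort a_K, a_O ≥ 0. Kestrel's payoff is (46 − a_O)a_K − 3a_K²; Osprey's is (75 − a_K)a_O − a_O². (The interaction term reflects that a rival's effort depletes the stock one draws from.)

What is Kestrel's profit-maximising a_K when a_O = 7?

Expanding Kestrel's payoff: 46a_K − a_Oa_K − 3a_K².
∂π/∂a_K = 46 − a_O − 6a_K = 0, so a_K = 23/3 − (1/6)a_O.
At a_O = 7: a_K = 23/3 − (1/6)·7 = 6.5.

6.5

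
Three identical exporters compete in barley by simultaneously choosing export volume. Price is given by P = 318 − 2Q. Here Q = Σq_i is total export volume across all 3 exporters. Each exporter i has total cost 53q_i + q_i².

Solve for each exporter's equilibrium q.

26.5

A representative exporter's profit is π_i = q_i(318 − 2Q) − 53q_i − q_i², with Q = q_i + Σ_{j≠i} q_j.
First-order condition: 265 − 6q_i − 2Σ_{j≠i} q_j = 0.
With identical exporters, set every q_j = q: then 265 − 6q − 4q = 0, i.e. q = 265/10 = 26.5.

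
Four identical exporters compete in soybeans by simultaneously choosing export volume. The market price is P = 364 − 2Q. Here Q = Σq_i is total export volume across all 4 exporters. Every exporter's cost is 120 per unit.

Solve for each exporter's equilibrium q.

A representative exporter's profit is π_i = q_i(364 − 2Q) − 120q_i, with Q = q_i + Σ_{j≠i} q_j.
First-order condition: 244 − 4q_i − 2Σ_{j≠i} q_j = 0.
Imposing symmetry (q_j = q for all j) turns Σ_{j≠i} q_j into 3q, so 244 = 10q and q = 24.4.

24.4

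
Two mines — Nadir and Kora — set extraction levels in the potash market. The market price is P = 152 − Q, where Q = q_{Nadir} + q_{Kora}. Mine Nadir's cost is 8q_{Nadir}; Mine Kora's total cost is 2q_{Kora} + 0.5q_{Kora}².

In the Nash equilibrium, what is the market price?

Mine Nadir's profit: π = q_{Nadir}(152 − (q_{Nadir} + q_{Kora})) − 8q_{Nadir}.
∂π/∂q_{Nadir} = 144 − 2q_{Nadir} − q_{Kora} = 0, so q_{Nadir} = 72 − 0.5q_{Kora}.
For Kora: ∂π/∂q_{Kora} = 150 − 3q_{Kora} − q_{Nadir} = 0 ⇒ q_{Kora} = 50 − (1/3)q_{Nadir}.
Solving the two reaction functions simultaneously: (1 − (−0.5)(−1/3))q_{Nadir} = 72 − 0.5·50, so (5/6)q_{Nadir} = 47 and q_{Nadir} = 56.4.
Then q_{Kora} = 50 − (1/3)·56.4 = 31.2.
Equilibrium price: P = 152 − 87.6 = 64.4.

64.4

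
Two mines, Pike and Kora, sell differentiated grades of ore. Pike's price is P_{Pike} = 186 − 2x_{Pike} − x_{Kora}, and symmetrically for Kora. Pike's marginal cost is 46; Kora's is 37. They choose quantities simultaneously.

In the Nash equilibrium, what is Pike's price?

Mine Pike's profit: π = x_{Pike}(186 − 2x_{Pike} − x_{Kora}) − 46x_{Pike}.
∂π/∂x_{Pike} = 140 − 4x_{Pike} − x_{Kora} = 0 ⇒ x_{Pike} = 35 − 0.25x_{Kora}.
Similarly x_{Kora} = 37.25 − 0.25x_{Pike}.
Solving the two reaction functions simultaneously: (1 − (−0.25)(−0.25))x_{Pike} = 35 − 0.25·37.25, so 0.9375x_{Pike} = 25.6875 and x_{Pike} = 27.4.
Then x_{Kora} = 37.25 − 0.25·27.4 = 30.4.
P_{Pike} = 186 − 2·27.4 − 30.4 = 100.8.

100.8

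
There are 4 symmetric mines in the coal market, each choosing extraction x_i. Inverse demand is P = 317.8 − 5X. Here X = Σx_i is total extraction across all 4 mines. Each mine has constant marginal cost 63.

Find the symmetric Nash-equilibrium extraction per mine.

A representative mine's profit is π_i = x_i(317.8 − 5X) − 63x_i, with X = x_i + Σ_{j≠i} x_j.
First-order condition: 254.8 − 10x_i − 5Σ_{j≠i} x_j = 0.
In a symmetric equilibrium every mine chooses the same x, so Σ_{j≠i} x_j = 3x. The condition becomes 254.8 − 25x = 0, giving x = 254.8/25 = 10.192.

10.192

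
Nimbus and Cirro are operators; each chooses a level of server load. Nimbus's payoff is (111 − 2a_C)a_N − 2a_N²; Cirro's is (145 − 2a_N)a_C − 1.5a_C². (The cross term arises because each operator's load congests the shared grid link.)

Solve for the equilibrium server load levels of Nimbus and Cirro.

Expanding Nimbus's payoff: 111a_N − 2a_Ca_N − 2a_N².
∂π/∂a_N = 111 − 2a_C − 4a_N = 0, so a_N = 27.75 − 0.5a_C.
Likewise for Cirro: a_C = 145/3 − (2/3)a_N.
Solving the two reaction functions simultaneously: (1 − (−0.5)(−2/3))a_N = 27.75 − 0.5·(145/3), so (2/3)a_N = 43/12 and a_N = 5.375.
Then a_C = 145/3 − (2/3)·5.375 = 44.75.

5.375, 44.75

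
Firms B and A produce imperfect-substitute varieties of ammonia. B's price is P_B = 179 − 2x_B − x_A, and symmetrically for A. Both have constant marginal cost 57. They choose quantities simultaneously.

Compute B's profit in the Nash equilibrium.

1190.72

Firm B's profit: π = x_B(179 − 2x_B − x_A) − 57x_B.
∂π/∂x_B = 122 − 4x_B − x_A = 0 ⇒ x_B = 30.5 − 0.25x_A.
Setting x_B = x_A in the reaction function: x_B = 30.5 − 0.25x_B, so x_B = 30.5 / 1.25 = 24.4.
P_B = 179 − 2·24.4 − 24.4 = 105.8.
Profit = (105.8 − 57)·24.4 = 1190.72.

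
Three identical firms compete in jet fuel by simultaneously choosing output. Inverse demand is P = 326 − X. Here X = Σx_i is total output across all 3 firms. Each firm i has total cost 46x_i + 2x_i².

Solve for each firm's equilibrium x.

35

A representative firm's profit is π_i = x_i(326 − X) − 46x_i − 2x_i², with X = x_i + Σ_{j≠i} x_j.
First-order condition: 280 − 6x_i − Σ_{j≠i} x_j = 0.
In a symmetric equilibrium every firm chooses the same x, so Σ_{j≠i} x_j = 2x. The condition becomes 280 − 8x = 0, giving x = 280/8 = 35.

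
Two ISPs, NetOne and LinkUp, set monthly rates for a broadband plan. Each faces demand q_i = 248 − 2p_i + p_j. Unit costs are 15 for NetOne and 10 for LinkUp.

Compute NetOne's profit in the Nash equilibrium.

11858

NetOne's profit: π = (p_{NetOne} − 15)(248 − 2p_{NetOne} + p_{LinkUp}).
∂π/∂p_{NetOne} = 278 − 4p_{NetOne} + p_{LinkUp} = 0 ⇒ p_{NetOne} = 69.5 + 0.25p_{LinkUp}.
Similarly p_{LinkUp} = 67 + 0.25p_{NetOne}.
Plugging p_{LinkUp} into NetOne's best response: p_{NetOne} = 69.5 + 0.25(67 + 0.25p_{NetOne}) ⇒ 0.9375p_{NetOne} = 86.25, so p_{NetOne} = 92.
Then p_{LinkUp} = 67 + 0.25·92 = 90.
q_{NetOne} = 248 − 2·92 + 90 = 154.
Profit = (92 − 15)·154 = 11858.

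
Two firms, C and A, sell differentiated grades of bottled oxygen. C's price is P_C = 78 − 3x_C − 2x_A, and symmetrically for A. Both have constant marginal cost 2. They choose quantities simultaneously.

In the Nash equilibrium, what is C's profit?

Firm C's profit: π = x_C(78 − 3x_C − 2x_A) − 2x_C.
∂π/∂x_C = 76 − 6x_C − 2x_A = 0 ⇒ x_C = 38/3 − (1/3)x_A.
The game is symmetric, so in equilibrium x_A = x_C: the reaction function gives (4/3)x_C = 38/3, hence x_C = 9.5.
P_C = 78 − 3·9.5 − 2·9.5 = 30.5.
Profit = (30.5 − 2)·9.5 = 270.75.

270.75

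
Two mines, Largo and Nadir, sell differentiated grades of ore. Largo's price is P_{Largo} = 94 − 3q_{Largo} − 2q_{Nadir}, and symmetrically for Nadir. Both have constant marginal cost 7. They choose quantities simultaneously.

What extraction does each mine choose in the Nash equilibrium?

Mine Largo's profit: π = q_{Largo}(94 − 3q_{Largo} − 2q_{Nadir}) − 7q_{Largo}.
∂π/∂q_{Largo} = 87 − 6q_{Largo} − 2q_{Nadir} = 0 ⇒ q_{Largo} = 14.5 − (1/3)q_{Nadir}.
By symmetry q_{Nadir} = q_{Largo}; substituting into the reaction function, (4/3)q_{Largo} = 14.5 and q_{Largo} = 10.875.

10.875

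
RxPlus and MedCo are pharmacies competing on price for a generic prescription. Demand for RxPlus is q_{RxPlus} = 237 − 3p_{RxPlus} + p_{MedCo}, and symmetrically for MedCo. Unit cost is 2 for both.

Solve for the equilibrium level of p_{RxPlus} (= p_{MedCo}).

48.6

RxPlus's profit: π = (p_{RxPlus} − 2)(237 − 3p_{RxPlus} + p_{MedCo}).
∂π/∂p_{RxPlus} = 243 − 6p_{RxPlus} + p_{MedCo} = 0 ⇒ p_{RxPlus} = 40.5 + (1/6)p_{MedCo}.
Setting p_{RxPlus} = p_{MedCo} in the reaction function: p_{RxPlus} = 40.5 + (1/6)p_{RxPlus}, so p_{RxPlus} = 40.5 / (5/6) = 48.6.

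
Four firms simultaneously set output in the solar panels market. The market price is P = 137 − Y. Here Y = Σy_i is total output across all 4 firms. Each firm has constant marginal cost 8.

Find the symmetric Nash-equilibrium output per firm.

A representative firm's profit is π_i = y_i(137 − Y) − 8y_i, with Y = y_i + Σ_{j≠i} y_j.
First-order condition: 129 − 2y_i − Σ_{j≠i} y_j = 0.
Imposing symmetry (y_j = y for all j) turns Σ_{j≠i} y_j into 3y, so 129 = 5y and y = 25.8.

25.8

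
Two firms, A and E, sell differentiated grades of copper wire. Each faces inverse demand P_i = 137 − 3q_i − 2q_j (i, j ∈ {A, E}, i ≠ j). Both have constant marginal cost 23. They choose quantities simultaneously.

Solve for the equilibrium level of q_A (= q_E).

Firm A's profit: π = q_A(137 − 3q_A − 2q_E) − 23q_A.
∂π/∂q_A = 114 − 6q_A − 2q_E = 0 ⇒ q_A = 19 − (1/3)q_E.
The game is symmetric, so in equilibrium q_E = q_A: the reaction function gives (4/3)q_A = 19, hence q_A = 14.25.

14.25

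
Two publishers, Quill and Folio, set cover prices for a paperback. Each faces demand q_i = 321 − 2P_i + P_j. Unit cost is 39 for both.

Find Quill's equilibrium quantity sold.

Quill's profit: π = (P_{Quill} − 39)(321 − 2P_{Quill} + P_{Folio}).
∂π/∂P_{Quill} = 399 − 4P_{Quill} + P_{Folio} = 0 ⇒ P_{Quill} = 99.75 + 0.25P_{Folio}.
The game is symmetric, so in equilibrium P_{Folio} = P_{Quill}: the reaction function gives 0.75P_{Quill} = 99.75, hence P_{Quill} = 133.
q_{Quill} = 321 − 2·133 + 133 = 188.

188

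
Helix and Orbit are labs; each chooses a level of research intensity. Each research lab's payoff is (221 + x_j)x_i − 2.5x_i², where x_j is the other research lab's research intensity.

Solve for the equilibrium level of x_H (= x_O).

Helix's payoff is (221 + x_O)x_H − 2.5x_H².
∂π/∂x_H = 221 + x_O − 5x_H = 0, so x_H = 44.2 + 0.2x_O.
The game is symmetric, so in equilibrium x_O = x_H: the reaction function gives 0.8x_H = 44.2, hence x_H = 55.25.

55.25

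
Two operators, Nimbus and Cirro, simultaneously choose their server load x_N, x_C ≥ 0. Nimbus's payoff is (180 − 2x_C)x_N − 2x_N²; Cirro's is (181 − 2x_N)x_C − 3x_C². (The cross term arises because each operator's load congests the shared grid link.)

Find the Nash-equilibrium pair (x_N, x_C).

Expanding Nimbus's payoff: 180x_N − 2x_Cx_N − 2x_N².
∂π/∂x_N = 180 − 2x_C − 4x_N = 0, so x_N = 45 − 0.5x_C.
Likewise for Cirro: x_C = 181/6 − (1/3)x_N.
Solving the two reaction functions simultaneously: (1 − (−0.5)(−1/3))x_N = 45 − 0.5·(181/6), so (5/6)x_N = 359/12 and x_N = 35.9.
Then x_C = 181/6 − (1/3)·35.9 = 18.2.

35.9, 18.2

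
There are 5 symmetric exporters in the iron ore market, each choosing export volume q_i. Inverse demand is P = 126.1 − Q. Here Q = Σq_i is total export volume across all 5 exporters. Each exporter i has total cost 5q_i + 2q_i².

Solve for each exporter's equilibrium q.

12.11

A representative exporter's profit is π_i = q_i(126.1 − Q) − 5q_i − 2q_i², with Q = q_i + Σ_{j≠i} q_j.
First-order condition: 121.1 − 6q_i − Σ_{j≠i} q_j = 0.
Imposing symmetry (q_j = q for all j) turns Σ_{j≠i} q_j into 4q, so 121.1 = 10q and q = 12.11.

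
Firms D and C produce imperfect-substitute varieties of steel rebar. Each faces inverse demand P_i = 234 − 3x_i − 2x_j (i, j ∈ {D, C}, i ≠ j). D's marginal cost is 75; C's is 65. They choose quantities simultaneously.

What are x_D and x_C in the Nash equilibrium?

Firm D's profit: π = x_D(234 − 3x_D − 2x_C) − 75x_D.
∂π/∂x_D = 159 − 6x_D − 2x_C = 0 ⇒ x_D = 26.5 − (1/3)x_C.
Similarly x_C = 169/6 − (1/3)x_D.
Solving the two reaction functions simultaneously: (1 − (−1/3)(−1/3))x_D = 26.5 − (1/3)·(169/6), so (8/9)x_D = 154/9 and x_D = 19.25.
Then x_C = 169/6 − (1/3)·19.25 = 21.75.

19.25, 21.75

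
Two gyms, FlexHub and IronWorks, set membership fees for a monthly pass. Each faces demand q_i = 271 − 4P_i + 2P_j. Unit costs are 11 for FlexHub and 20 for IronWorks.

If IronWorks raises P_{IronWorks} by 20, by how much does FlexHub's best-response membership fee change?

5

FlexHub's profit: π = (P_{FlexHub} − 11)(271 − 4P_{FlexHub} + 2P_{IronWorks}).
∂π/∂P_{FlexHub} = 315 − 8P_{FlexHub} + 2P_{IronWorks} = 0 ⇒ P_{FlexHub} = 39.375 + 0.25P_{IronWorks}.
The reaction-function slope is 0.25, so a 20-unit rise in P_{IronWorks} moves P_{FlexHub} by 0.25 × 20 = 5. FlexHub's best response rises — the actions are strategic complements.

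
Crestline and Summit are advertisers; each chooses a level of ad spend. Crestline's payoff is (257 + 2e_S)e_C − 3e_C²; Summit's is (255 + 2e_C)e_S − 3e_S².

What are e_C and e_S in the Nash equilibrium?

64.125, 63.875

Expanding Crestline's payoff: 257e_C + 2e_Se_C − 3e_C².
∂π/∂e_C = 257 + 2e_S − 6e_C = 0, so e_C = 257/6 + (1/3)e_S.
Likewise for Summit: e_S = 42.5 + (1/3)e_C.
Solving the two reaction functions simultaneously: (1 − (1/3)(1/3))e_C = 257/6 + (1/3)·42.5, so (8/9)e_C = 57 and e_C = 64.125.
Then e_S = 42.5 + (1/3)·64.125 = 63.875.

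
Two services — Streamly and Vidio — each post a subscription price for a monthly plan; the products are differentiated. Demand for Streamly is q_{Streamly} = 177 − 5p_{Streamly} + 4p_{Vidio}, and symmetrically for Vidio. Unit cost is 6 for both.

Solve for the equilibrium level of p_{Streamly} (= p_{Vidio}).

34.5

Streamly's profit: π = (p_{Streamly} − 6)(177 − 5p_{Streamly} + 4p_{Vidio}).
∂π/∂p_{Streamly} = 207 − 10p_{Streamly} + 4p_{Vidio} = 0 ⇒ p_{Streamly} = 20.7 + 0.4p_{Vidio}.
The game is symmetric, so in equilibrium p_{Vidio} = p_{Streamly}: the reaction function gives 0.6p_{Streamly} = 20.7, hence p_{Streamly} = 34.5.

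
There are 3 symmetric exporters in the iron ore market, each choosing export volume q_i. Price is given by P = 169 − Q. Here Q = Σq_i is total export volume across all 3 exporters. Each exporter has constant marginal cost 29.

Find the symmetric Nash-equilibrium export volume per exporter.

A representative exporter's profit is π_i = q_i(169 − Q) − 29q_i, with Q = q_i + Σ_{j≠i} q_j.
First-order condition: 140 − 2q_i − Σ_{j≠i} q_j = 0.
Imposing symmetry (q_j = q for all j) turns Σ_{j≠i} q_j into 2q, so 140 = 4q and q = 35.

35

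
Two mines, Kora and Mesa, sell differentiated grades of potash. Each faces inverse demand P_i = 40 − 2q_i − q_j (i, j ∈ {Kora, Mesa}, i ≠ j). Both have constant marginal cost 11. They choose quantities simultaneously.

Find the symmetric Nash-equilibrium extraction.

5.8

Mine Kora's profit: π = q_{Kora}(40 − 2q_{Kora} − q_{Mesa}) − 11q_{Kora}.
∂π/∂q_{Kora} = 29 − 4q_{Kora} − q_{Mesa} = 0 ⇒ q_{Kora} = 7.25 − 0.25q_{Mesa}.
By symmetry q_{Mesa} = q_{Kora}; substituting into the reaction function, 1.25q_{Kora} = 7.25 and q_{Kora} = 5.8.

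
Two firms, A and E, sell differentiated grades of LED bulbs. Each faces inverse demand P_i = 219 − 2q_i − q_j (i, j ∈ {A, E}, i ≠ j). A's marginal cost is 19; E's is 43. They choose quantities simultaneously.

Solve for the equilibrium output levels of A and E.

41.6, 33.6

Firm A's profit: π = q_A(219 − 2q_A − q_E) − 19q_A.
∂π/∂q_A = 200 − 4q_A − q_E = 0 ⇒ q_A = 50 − 0.25q_E.
Similarly q_E = 44 − 0.25q_A.
Solving the two reaction functions simultaneously: (1 − (−0.25)(−0.25))q_A = 50 − 0.25·44, so 0.9375q_A = 39 and q_A = 41.6.
Then q_E = 44 − 0.25·41.6 = 33.6.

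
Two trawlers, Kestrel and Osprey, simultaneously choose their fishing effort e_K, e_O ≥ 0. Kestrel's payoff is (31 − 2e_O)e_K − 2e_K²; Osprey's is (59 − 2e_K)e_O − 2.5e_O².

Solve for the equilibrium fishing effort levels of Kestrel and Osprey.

Expanding Kestrel's payoff: 31e_K − 2e_Oe_K − 2e_K².
∂π/∂e_K = 31 − 2e_O − 4e_K = 0, so e_K = 7.75 − 0.5e_O.
Likewise for Osprey: e_O = 11.8 − 0.4e_K.
Plugging e_O into Kestrel's best response: e_K = 7.75 − 0.5(11.8 − 0.4e_K) ⇒ 0.8e_K = 1.85, so e_K = 2.3125.
Then e_O = 11.8 − 0.4·2.3125 = 10.875.

2.3125, 10.875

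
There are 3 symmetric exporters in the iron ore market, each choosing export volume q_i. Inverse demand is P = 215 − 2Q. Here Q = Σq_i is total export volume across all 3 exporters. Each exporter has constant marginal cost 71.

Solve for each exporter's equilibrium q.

18

A representative exporter's profit is π_i = q_i(215 − 2Q) − 71q_i, with Q = q_i + Σ_{j≠i} q_j.
First-order condition: 144 − 4q_i − 2Σ_{j≠i} q_j = 0.
Imposing symmetry (q_j = q for all j) turns Σ_{j≠i} q_j into 2q, so 144 = 8q and q = 18.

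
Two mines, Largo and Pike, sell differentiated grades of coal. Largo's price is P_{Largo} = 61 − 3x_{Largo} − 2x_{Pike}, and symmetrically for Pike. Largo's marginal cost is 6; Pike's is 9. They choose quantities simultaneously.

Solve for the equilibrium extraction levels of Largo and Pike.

Mine Largo's profit: π = x_{Largo}(61 − 3x_{Largo} − 2x_{Pike}) − 6x_{Largo}.
∂π/∂x_{Largo} = 55 − 6x_{Largo} − 2x_{Pike} = 0 ⇒ x_{Largo} = 55/6 − (1/3)x_{Pike}.
Similarly x_{Pike} = 26/3 − (1/3)x_{Largo}.
Plugging x_{Pike} into Largo's best response: x_{Largo} = 55/6 − (1/3)(26/3 − (1/3)x_{Largo}) ⇒ (8/9)x_{Largo} = 113/18, so x_{Largo} = 7.0625.
Then x_{Pike} = 26/3 − (1/3)·7.0625 = 6.3125.

7.0625, 6.3125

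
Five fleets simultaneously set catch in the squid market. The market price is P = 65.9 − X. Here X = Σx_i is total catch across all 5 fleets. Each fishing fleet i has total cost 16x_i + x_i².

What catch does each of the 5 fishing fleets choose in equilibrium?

A representative fishing fleet's profit is π_i = x_i(65.9 − X) − 16x_i − x_i², with X = x_i + Σ_{j≠i} x_j.
First-order condition: 49.9 − 4x_i − Σ_{j≠i} x_j = 0.
Imposing symmetry (x_j = x for all j) turns Σ_{j≠i} x_j into 4x, so 49.9 = 8x and x = 6.2375.

6.2375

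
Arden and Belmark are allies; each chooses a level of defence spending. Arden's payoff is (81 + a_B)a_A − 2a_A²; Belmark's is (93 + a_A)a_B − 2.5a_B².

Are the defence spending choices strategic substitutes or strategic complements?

Expanding Arden's payoff: 81a_A + a_Ba_A − 2a_A².
∂π/∂a_A = 81 + a_B − 4a_A = 0, so a_A = 20.25 + 0.25a_B.
The best-response slope da_A/da_B = 0.25 > 0: the reaction function is upward-sloping, so the choices are strategic complements.

strategic complements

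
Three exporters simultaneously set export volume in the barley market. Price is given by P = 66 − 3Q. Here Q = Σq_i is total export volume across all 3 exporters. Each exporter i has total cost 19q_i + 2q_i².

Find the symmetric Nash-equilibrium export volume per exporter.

A representative exporter's profit is π_i = q_i(66 − 3Q) − 19q_i − 2q_i², with Q = q_i + Σ_{j≠i} q_j.
First-order condition: 47 − 10q_i − 3Σ_{j≠i} q_j = 0.
In a symmetric equilibrium every exporter chooses the same q, so Σ_{j≠i} q_j = 2q. The condition becomes 47 − 16q = 0, giving q = 47/16 = 2.9375.

2.9375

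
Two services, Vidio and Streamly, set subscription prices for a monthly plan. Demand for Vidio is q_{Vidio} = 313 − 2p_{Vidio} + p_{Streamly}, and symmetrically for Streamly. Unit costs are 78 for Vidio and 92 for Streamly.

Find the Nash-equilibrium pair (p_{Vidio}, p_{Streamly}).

Vidio's profit: π = (p_{Vidio} − 78)(313 − 2p_{Vidio} + p_{Streamly}).
∂π/∂p_{Vidio} = 469 − 4p_{Vidio} + p_{Streamly} = 0 ⇒ p_{Vidio} = 117.25 + 0.25p_{Streamly}.
Similarly p_{Streamly} = 124.25 + 0.25p_{Vidio}.
Solving the two reaction functions simultaneously: (1 − (0.25)(0.25))p_{Vidio} = 117.25 + 0.25·124.25, so 0.9375p_{Vidio} = 148.3125 and p_{Vidio} = 158.2.
Then p_{Streamly} = 124.25 + 0.25·158.2 = 163.8.

158.2, 163.8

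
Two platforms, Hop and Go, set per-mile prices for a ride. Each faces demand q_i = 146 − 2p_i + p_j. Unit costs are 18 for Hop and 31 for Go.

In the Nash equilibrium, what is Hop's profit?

Hop's profit: π = (p_{Hop} − 18)(146 − 2p_{Hop} + p_{Go}).
∂π/∂p_{Hop} = 182 − 4p_{Hop} + p_{Go} = 0 ⇒ p_{Hop} = 45.5 + 0.25p_{Go}.
Similarly p_{Go} = 52 + 0.25p_{Hop}.
Substituting the second reaction function into the first: p_{Hop} = 45.5 + 0.25(52 + 0.25p_{Hop}), which gives 0.9375p_{Hop} = 58.5 ⇒ p_{Hop} = 62.4.
Then p_{Go} = 52 + 0.25·62.4 = 67.6.
q_{Hop} = 146 − 2·62.4 + 67.6 = 88.8.
Profit = (62.4 − 18)·88.8 = 3942.72.

3942.72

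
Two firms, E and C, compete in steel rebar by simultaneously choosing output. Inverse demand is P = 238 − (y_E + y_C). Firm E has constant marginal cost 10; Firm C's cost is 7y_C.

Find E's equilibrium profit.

5625

Firm E's profit: π = y_E(238 − (y_E + y_C)) − 10y_E.
∂π/∂y_E = 228 − 2y_E − y_C = 0, so y_E = 114 − 0.5y_C.
By the same steps for C: y_C = 115.5 − 0.5y_E.
Substituting the second reaction function into the first: y_E = 114 − 0.5(115.5 − 0.5y_E), which gives 0.75y_E = 56.25 ⇒ y_E = 75.
Then y_C = 115.5 − 0.5·75 = 78.
Price P = 238 − 153 = 85.
E's profit: (85 − 10)·75 = 5625.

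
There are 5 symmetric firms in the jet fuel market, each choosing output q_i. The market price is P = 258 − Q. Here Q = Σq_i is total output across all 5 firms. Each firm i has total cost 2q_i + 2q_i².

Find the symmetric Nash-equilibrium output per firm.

A representative firm's profit is π_i = q_i(258 − Q) − 2q_i − 2q_i², with Q = q_i + Σ_{j≠i} q_j.
First-order condition: 256 − 6q_i − Σ_{j≠i} q_j = 0.
Imposing symmetry (q_j = q for all j) turns Σ_{j≠i} q_j into 4q, so 256 = 10q and q = 25.6.

25.6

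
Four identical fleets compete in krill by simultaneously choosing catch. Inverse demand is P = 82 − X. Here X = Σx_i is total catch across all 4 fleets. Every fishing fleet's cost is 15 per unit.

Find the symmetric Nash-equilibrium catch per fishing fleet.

13.4

A representative fishing fleet's profit is π_i = x_i(82 − X) − 15x_i, with X = x_i + Σ_{j≠i} x_j.
First-order condition: 67 − 2x_i − Σ_{j≠i} x_j = 0.
With identical fishing fleets, set every x_j = x: then 67 − 2x − 3x = 0, i.e. x = 67/5 = 13.4.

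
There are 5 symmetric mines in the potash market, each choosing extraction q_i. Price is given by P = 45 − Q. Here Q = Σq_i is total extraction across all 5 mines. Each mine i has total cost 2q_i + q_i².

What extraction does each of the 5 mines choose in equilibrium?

A representative mine's profit is π_i = q_i(45 − Q) − 2q_i − q_i², with Q = q_i + Σ_{j≠i} q_j.
First-order condition: 43 − 4q_i − Σ_{j≠i} q_j = 0.
In a symmetric equilibrium every mine chooses the same q, so Σ_{j≠i} q_j = 4q. The condition becomes 43 − 8q = 0, giving q = 43/8 = 5.375.

5.375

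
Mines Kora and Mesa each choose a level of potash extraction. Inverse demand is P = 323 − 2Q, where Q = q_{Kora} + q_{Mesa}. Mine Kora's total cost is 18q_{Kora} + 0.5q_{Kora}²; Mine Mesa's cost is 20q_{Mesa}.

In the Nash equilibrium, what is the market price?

Mine Kora's profit: π = q_{Kora}(323 − 2(q_{Kora} + q_{Mesa})) − 18q_{Kora} − 0.5q_{Kora}².
∂π/∂q_{Kora} = 305 − 5q_{Kora} − 2q_{Mesa} = 0, so q_{Kora} = 61 − 0.4q_{Mesa}.
For Mesa: ∂π/∂q_{Mesa} = 303 − 4q_{Mesa} − 2q_{Kora} = 0 ⇒ q_{Mesa} = 75.75 − 0.5q_{Kora}.
Solving the two reaction functions simultaneously: (1 − (−0.4)(−0.5))q_{Kora} = 61 − 0.4·75.75, so 0.8q_{Kora} = 30.7 and q_{Kora} = 38.375.
Then q_{Mesa} = 75.75 − 0.5·38.375 = 56.5625.
Equilibrium price: P = 323 − 2·94.9375 = 133.125.

133.125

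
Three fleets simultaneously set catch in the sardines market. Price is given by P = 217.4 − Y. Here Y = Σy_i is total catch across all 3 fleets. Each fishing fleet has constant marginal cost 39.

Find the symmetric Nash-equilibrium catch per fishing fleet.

A representative fishing fleet's profit is π_i = y_i(217.4 − Y) − 39y_i, with Y = y_i + Σ_{j≠i} y_j.
First-order condition: 178.4 − 2y_i − Σ_{j≠i} y_j = 0.
In a symmetric equilibrium every fishing fleet chooses the same y, so Σ_{j≠i} y_j = 2y. The condition becomes 178.4 − 4y = 0, giving y = 178.4/4 = 44.6.

44.6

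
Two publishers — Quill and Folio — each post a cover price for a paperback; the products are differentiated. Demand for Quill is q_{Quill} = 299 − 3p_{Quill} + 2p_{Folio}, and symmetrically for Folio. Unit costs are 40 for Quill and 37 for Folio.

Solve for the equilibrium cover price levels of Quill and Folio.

104.1875, 103.0625

Quill's profit: π = (p_{Quill} − 40)(299 − 3p_{Quill} + 2p_{Folio}).
∂π/∂p_{Quill} = 419 − 6p_{Quill} + 2p_{Folio} = 0 ⇒ p_{Quill} = 419/6 + (1/3)p_{Folio}.
Similarly p_{Folio} = 205/3 + (1/3)p_{Quill}.
Solving the two reaction functions simultaneously: (1 − (1/3)(1/3))p_{Quill} = 419/6 + (1/3)·(205/3), so (8/9)p_{Quill} = 1667/18 and p_{Quill} = 104.1875.
Then p_{Folio} = 205/3 + (1/3)·104.1875 = 103.0625.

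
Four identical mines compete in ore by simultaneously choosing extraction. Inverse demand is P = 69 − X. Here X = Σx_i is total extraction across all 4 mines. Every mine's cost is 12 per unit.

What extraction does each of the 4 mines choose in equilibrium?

11.4

A representative mine's profit is π_i = x_i(69 − X) − 12x_i, with X = x_i + Σ_{j≠i} x_j.
First-order condition: 57 − 2x_i − Σ_{j≠i} x_j = 0.
With identical mines, set every x_j = x: then 57 − 2x − 3x = 0, i.e. x = 57/5 = 11.4.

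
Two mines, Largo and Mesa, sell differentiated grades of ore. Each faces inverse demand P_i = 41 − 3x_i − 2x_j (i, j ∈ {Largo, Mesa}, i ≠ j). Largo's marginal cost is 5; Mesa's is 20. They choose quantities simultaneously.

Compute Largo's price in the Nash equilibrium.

21.3125

Mine Largo's profit: π = x_{Largo}(41 − 3x_{Largo} − 2x_{Mesa}) − 5x_{Largo}.
∂π/∂x_{Largo} = 36 − 6x_{Largo} − 2x_{Mesa} = 0 ⇒ x_{Largo} = 6 − (1/3)x_{Mesa}.
Similarly x_{Mesa} = 3.5 − (1/3)x_{Largo}.
Substituting the second reaction function into the first: x_{Largo} = 6 − (1/3)(3.5 − (1/3)x_{Largo}), which gives (8/9)x_{Largo} = 29/6 ⇒ x_{Largo} = 5.4375.
Then x_{Mesa} = 3.5 − (1/3)·5.4375 = 1.6875.
P_{Largo} = 41 − 3·5.4375 − 2·1.6875 = 21.3125.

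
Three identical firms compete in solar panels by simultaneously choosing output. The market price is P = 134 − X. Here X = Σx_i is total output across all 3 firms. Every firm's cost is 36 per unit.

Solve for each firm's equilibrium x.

A representative firm's profit is π_i = x_i(134 − X) − 36x_i, with X = x_i + Σ_{j≠i} x_j.
First-order condition: 98 − 2x_i − Σ_{j≠i} x_j = 0.
Imposing symmetry (x_j = x for all j) turns Σ_{j≠i} x_j into 2x, so 98 = 4x and x = 24.5.

24.5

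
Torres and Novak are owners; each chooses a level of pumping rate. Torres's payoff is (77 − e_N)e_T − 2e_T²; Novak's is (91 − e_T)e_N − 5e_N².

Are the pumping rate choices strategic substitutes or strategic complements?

Expanding Torres's payoff: 77e_T − e_Ne_T − 2e_T².
∂π/∂e_T = 77 − e_N − 4e_T = 0, so e_T = 19.25 − 0.25e_N.
The best-response slope de_T/de_N = −0.25 < 0: the reaction function is downward-sloping, so the choices are strategic substitutes.

strategic substitutes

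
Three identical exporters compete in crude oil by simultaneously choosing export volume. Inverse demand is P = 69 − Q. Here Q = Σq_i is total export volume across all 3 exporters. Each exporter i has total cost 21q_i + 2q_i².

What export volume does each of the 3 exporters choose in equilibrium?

6

A representative exporter's profit is π_i = q_i(69 − Q) − 21q_i − 2q_i², with Q = q_i + Σ_{j≠i} q_j.
First-order condition: 48 − 6q_i − Σ_{j≠i} q_j = 0.
With identical exporters, set every q_j = q: then 48 − 6q − 2q = 0, i.e. q = 48/8 = 6.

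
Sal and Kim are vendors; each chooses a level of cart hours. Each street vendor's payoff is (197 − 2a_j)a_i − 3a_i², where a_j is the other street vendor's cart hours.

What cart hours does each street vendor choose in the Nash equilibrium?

Sal's payoff is (197 − 2a_K)a_S − 3a_S².
∂π/∂a_S = 197 − 2a_K − 6a_S = 0, so a_S = 197/6 − (1/3)a_K.
The game is symmetric, so in equilibrium a_K = a_S: the reaction function gives (4/3)a_S = 197/6, hence a_S = 24.625.

24.625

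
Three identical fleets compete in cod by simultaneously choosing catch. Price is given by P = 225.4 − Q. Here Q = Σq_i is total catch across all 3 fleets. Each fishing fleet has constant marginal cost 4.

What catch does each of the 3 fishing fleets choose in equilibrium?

A representative fishing fleet's profit is π_i = q_i(225.4 − Q) − 4q_i, with Q = q_i + Σ_{j≠i} q_j.
First-order condition: 221.4 − 2q_i − Σ_{j≠i} q_j = 0.
With identical fishing fleets, set every q_j = q: then 221.4 − 2q − 2q = 0, i.e. q = 221.4/4 = 55.35.

55.35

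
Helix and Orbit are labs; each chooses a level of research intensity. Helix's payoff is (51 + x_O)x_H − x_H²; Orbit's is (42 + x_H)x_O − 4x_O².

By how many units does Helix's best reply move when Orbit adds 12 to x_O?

Expanding Helix's payoff: 51x_H + x_Ox_H − x_H².
∂π/∂x_H = 51 + x_O − 2x_H = 0, so x_H = 25.5 + 0.5x_O.
The reaction-function slope is 0.5, so a 12-unit rise in x_O moves x_H by 0.5 × 12 = 6. Helix's best response rises — the actions are strategic complements.

6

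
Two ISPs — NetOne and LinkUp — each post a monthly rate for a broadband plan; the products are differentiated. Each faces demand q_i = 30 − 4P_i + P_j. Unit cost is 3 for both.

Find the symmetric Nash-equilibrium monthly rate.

NetOne's profit: π = (P_{NetOne} − 3)(30 − 4P_{NetOne} + P_{LinkUp}).
∂π/∂P_{NetOne} = 42 − 8P_{NetOne} + P_{LinkUp} = 0 ⇒ P_{NetOne} = 5.25 + 0.125P_{LinkUp}.
Setting P_{NetOne} = P_{LinkUp} in the reaction function: P_{NetOne} = 5.25 + 0.125P_{NetOne}, so P_{NetOne} = 5.25 / 0.875 = 6.

6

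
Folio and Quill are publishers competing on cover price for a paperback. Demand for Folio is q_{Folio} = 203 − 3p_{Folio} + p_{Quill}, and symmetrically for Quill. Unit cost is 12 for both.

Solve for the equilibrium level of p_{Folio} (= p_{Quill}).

47.8

Folio's profit: π = (p_{Folio} − 12)(203 − 3p_{Folio} + p_{Quill}).
∂π/∂p_{Folio} = 239 − 6p_{Folio} + p_{Quill} = 0 ⇒ p_{Folio} = 239/6 + (1/6)p_{Quill}.
Setting p_{Folio} = p_{Quill} in the reaction function: p_{Folio} = 239/6 + (1/6)p_{Folio}, so p_{Folio} = (239/6) / (5/6) = 47.8.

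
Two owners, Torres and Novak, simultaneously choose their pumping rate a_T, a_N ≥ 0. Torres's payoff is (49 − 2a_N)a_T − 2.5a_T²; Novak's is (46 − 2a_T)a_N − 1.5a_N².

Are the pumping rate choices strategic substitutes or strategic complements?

strategic substitutes

Expanding Torres's payoff: 49a_T − 2a_Na_T − 2.5a_T².
∂π/∂a_T = 49 − 2a_N − 5a_T = 0, so a_T = 9.8 − 0.4a_N.
The best-response slope da_T/da_N = −0.4 < 0: the reaction function is downward-sloping, so the choices are strategic substitutes.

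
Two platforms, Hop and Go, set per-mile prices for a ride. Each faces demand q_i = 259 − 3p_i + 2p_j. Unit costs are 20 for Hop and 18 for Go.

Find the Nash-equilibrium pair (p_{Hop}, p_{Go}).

Hop's profit: π = (p_{Hop} − 20)(259 − 3p_{Hop} + 2p_{Go}).
∂π/∂p_{Hop} = 319 − 6p_{Hop} + 2p_{Go} = 0 ⇒ p_{Hop} = 319/6 + (1/3)p_{Go}.
Similarly p_{Go} = 313/6 + (1/3)p_{Hop}.
Substituting the second reaction function into the first: p_{Hop} = 319/6 + (1/3)(313/6 + (1/3)p_{Hop}), which gives (8/9)p_{Hop} = 635/9 ⇒ p_{Hop} = 79.375.
Then p_{Go} = 313/6 + (1/3)·79.375 = 78.625.

79.375, 78.625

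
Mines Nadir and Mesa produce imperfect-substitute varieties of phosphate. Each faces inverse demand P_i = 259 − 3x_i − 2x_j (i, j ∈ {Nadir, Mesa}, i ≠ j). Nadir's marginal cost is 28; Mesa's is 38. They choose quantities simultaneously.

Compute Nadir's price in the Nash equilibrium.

Mine Nadir's profit: π = x_{Nadir}(259 − 3x_{Nadir} − 2x_{Mesa}) − 28x_{Nadir}.
∂π/∂x_{Nadir} = 231 − 6x_{Nadir} − 2x_{Mesa} = 0 ⇒ x_{Nadir} = 38.5 − (1/3)x_{Mesa}.
Similarly x_{Mesa} = 221/6 − (1/3)x_{Nadir}.
Substituting the second reaction function into the first: x_{Nadir} = 38.5 − (1/3)(221/6 − (1/3)x_{Nadir}), which gives (8/9)x_{Nadir} = 236/9 ⇒ x_{Nadir} = 29.5.
Then x_{Mesa} = 221/6 − (1/3)·29.5 = 27.
P_{Nadir} = 259 − 3·29.5 − 2·27 = 116.5.

116.5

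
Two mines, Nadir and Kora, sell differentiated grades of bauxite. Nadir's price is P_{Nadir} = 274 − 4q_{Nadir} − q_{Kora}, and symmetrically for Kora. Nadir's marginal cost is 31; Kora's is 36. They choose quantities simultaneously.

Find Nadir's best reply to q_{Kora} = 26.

Mine Nadir's profit: π = q_{Nadir}(274 − 4q_{Nadir} − q_{Kora}) − 31q_{Nadir}.
∂π/∂q_{Nadir} = 243 − 8q_{Nadir} − q_{Kora} = 0 ⇒ q_{Nadir} = 30.375 − 0.125q_{Kora}.
At q_{Kora} = 26: q_{Nadir} = 30.375 − 0.125·26 = 27.125.

27.125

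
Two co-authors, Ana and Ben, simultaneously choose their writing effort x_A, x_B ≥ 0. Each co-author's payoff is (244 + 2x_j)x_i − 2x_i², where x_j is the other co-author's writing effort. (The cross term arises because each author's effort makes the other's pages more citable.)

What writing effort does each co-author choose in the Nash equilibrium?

Ana's payoff is (244 + 2x_B)x_A − 2x_A².
∂π/∂x_A = 244 + 2x_B − 4x_A = 0, so x_A = 61 + 0.5x_B.
Setting x_A = x_B in the reaction function: x_A = 61 + 0.5x_A, so x_A = 61 / 0.5 = 122.

122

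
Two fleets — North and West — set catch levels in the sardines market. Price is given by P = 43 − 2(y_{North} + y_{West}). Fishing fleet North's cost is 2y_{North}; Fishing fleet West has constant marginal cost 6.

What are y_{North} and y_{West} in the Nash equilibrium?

7.5, 5.5

Fishing fleet North's profit: π = y_{North}(43 − 2(y_{North} + y_{West})) − 2y_{North}.
∂π/∂y_{North} = 41 − 4y_{North} − 2y_{West} = 0, so y_{North} = 10.25 − 0.5y_{West}.
By the same steps for West: y_{West} = 9.25 − 0.5y_{North}.
Substituting the second reaction function into the first: y_{North} = 10.25 − 0.5(9.25 − 0.5y_{North}), which gives 0.75y_{North} = 5.625 ⇒ y_{North} = 7.5.
Then y_{West} = 9.25 − 0.5·7.5 = 5.5.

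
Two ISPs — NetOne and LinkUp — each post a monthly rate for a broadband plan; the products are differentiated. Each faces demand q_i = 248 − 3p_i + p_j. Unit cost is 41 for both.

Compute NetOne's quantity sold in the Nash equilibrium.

99.6

NetOne's profit: π = (p_{NetOne} − 41)(248 − 3p_{NetOne} + p_{LinkUp}).
∂π/∂p_{NetOne} = 371 − 6p_{NetOne} + p_{LinkUp} = 0 ⇒ p_{NetOne} = 371/6 + (1/6)p_{LinkUp}.
By symmetry p_{LinkUp} = p_{NetOne}; substituting into the reaction function, (5/6)p_{NetOne} = 371/6 and p_{NetOne} = 74.2.
q_{NetOne} = 248 − 3·74.2 + 74.2 = 99.6.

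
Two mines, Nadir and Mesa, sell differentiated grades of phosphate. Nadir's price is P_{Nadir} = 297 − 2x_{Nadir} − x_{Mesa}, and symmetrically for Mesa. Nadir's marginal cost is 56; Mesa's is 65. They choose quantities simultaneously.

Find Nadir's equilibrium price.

153.6

Mine Nadir's profit: π = x_{Nadir}(297 − 2x_{Nadir} − x_{Mesa}) − 56x_{Nadir}.
∂π/∂x_{Nadir} = 241 − 4x_{Nadir} − x_{Mesa} = 0 ⇒ x_{Nadir} = 60.25 − 0.25x_{Mesa}.
Similarly x_{Mesa} = 58 − 0.25x_{Nadir}.
Solving the two reaction functions simultaneously: (1 − (−0.25)(−0.25))x_{Nadir} = 60.25 − 0.25·58, so 0.9375x_{Nadir} = 45.75 and x_{Nadir} = 48.8.
Then x_{Mesa} = 58 − 0.25·48.8 = 45.8.
P_{Nadir} = 297 − 2·48.8 − 45.8 = 153.6.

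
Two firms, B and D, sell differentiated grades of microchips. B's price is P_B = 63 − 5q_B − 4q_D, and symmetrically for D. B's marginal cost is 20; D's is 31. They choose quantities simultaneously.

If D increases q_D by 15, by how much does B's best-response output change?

Firm B's profit: π = q_B(63 − 5q_B − 4q_D) − 20q_B.
∂π/∂q_B = 43 − 10q_B − 4q_D = 0 ⇒ q_B = 4.3 − 0.4q_D.
The reaction-function slope is −0.4, so a 15-unit rise in q_D moves q_B by −0.4 × 15 = −6. B's best response falls — the actions are strategic substitutes.

-6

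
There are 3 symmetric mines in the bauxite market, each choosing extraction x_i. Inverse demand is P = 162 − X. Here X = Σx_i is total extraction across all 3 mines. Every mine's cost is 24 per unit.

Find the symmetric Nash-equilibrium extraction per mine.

34.5

A representative mine's profit is π_i = x_i(162 − X) − 24x_i, with X = x_i + Σ_{j≠i} x_j.
First-order condition: 138 − 2x_i − Σ_{j≠i} x_j = 0.
Imposing symmetry (x_j = x for all j) turns Σ_{j≠i} x_j into 2x, so 138 = 4x and x = 34.5.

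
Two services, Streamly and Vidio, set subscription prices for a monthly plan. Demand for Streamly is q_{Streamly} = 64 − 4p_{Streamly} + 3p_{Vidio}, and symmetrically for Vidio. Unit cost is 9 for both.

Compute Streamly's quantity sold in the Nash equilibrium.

Streamly's profit: π = (p_{Streamly} − 9)(64 − 4p_{Streamly} + 3p_{Vidio}).
∂π/∂p_{Streamly} = 100 − 8p_{Streamly} + 3p_{Vidio} = 0 ⇒ p_{Streamly} = 12.5 + 0.375p_{Vidio}.
By symmetry p_{Vidio} = p_{Streamly}; substituting into the reaction function, 0.625p_{Streamly} = 12.5 and p_{Streamly} = 20.
q_{Streamly} = 64 − 4·20 + 3·20 = 44.

44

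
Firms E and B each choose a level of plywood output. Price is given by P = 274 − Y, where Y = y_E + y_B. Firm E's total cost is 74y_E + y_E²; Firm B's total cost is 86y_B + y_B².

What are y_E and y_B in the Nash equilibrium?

Firm E's profit: π = y_E(274 − (y_E + y_B)) − 74y_E − y_E².
∂π/∂y_E = 200 − 4y_E − y_B = 0, so y_E = 50 − 0.25y_B.
By the same steps for B: y_B = 47 − 0.25y_E.
Solving the two reaction functions simultaneously: (1 − (−0.25)(−0.25))y_E = 50 − 0.25·47, so 0.9375y_E = 38.25 and y_E = 40.8.
Then y_B = 47 − 0.25·40.8 = 36.8.

40.8, 36.8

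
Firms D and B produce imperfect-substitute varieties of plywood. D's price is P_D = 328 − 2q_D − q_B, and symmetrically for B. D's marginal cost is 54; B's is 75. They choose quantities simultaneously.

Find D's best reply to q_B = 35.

Firm D's profit: π = q_D(328 − 2q_D − q_B) − 54q_D.
∂π/∂q_D = 274 − 4q_D − q_B = 0 ⇒ q_D = 68.5 − 0.25q_B.
At q_B = 35: q_D = 68.5 − 0.25·35 = 59.75.

59.75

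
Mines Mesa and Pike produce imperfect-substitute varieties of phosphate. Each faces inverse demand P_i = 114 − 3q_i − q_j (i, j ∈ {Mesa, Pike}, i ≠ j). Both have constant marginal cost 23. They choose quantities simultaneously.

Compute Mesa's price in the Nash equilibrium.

Mine Mesa's profit: π = q_{Mesa}(114 − 3q_{Mesa} − q_{Pike}) − 23q_{Mesa}.
∂π/∂q_{Mesa} = 91 − 6q_{Mesa} − q_{Pike} = 0 ⇒ q_{Mesa} = 91/6 − (1/6)q_{Pike}.
The game is symmetric, so in equilibrium q_{Pike} = q_{Mesa}: the reaction function gives (7/6)q_{Mesa} = 91/6, hence q_{Mesa} = 13.
P_{Mesa} = 114 − 3·13 − 13 = 62.

62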